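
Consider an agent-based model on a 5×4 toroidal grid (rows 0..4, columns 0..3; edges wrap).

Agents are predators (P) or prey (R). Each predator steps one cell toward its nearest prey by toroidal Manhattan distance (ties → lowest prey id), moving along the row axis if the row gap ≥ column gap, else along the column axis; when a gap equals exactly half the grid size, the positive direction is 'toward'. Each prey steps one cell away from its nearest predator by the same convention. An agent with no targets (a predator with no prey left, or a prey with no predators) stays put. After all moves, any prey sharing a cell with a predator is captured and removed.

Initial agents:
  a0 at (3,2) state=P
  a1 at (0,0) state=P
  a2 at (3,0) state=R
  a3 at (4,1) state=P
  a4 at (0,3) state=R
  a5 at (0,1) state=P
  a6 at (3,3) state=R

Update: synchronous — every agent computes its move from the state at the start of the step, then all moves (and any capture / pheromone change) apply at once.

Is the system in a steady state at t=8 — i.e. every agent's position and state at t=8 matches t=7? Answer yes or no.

yes

t=1: a0@(3,3):P a1@(0,3):P a3@(3,1):P a5@(0,2):P a6@(3,0):R
t=2: a0@(3,0):P a1@(4,3):P a3@(3,0):P a5@(4,2):P a6@(3,1):R
t=3: a0@(3,1):P a1@(4,0):P a3@(3,1):P a5@(3,2):P
t=4: (unchanged — steady state)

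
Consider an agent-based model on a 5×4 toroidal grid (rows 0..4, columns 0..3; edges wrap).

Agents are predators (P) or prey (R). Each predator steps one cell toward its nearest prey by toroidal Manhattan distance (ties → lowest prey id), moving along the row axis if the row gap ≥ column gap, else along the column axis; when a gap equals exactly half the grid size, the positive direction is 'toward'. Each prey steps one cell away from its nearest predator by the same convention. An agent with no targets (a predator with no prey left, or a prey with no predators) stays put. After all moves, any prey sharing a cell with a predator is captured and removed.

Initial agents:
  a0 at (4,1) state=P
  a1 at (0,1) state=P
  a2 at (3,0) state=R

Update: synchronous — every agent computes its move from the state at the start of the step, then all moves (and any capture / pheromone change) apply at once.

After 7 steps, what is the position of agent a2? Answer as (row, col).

(1, 0)

t=1: a0@(3,1):P a1@(4,1):P a2@(2,0):R
t=2: a0@(2,1):P a1@(3,1):P a2@(1,0):R
t=3: a0@(1,1):P a1@(2,1):P a2@(0,0):R
t=4: a0@(0,1):P a1@(1,1):P a2@(4,0):R
t=5: a0@(4,1):P a1@(0,1):P a2@(3,0):R
t=6: a0@(3,1):P a1@(4,1):P a2@(2,0):R
t=7: a0@(2,1):P a1@(3,1):P a2@(1,0):R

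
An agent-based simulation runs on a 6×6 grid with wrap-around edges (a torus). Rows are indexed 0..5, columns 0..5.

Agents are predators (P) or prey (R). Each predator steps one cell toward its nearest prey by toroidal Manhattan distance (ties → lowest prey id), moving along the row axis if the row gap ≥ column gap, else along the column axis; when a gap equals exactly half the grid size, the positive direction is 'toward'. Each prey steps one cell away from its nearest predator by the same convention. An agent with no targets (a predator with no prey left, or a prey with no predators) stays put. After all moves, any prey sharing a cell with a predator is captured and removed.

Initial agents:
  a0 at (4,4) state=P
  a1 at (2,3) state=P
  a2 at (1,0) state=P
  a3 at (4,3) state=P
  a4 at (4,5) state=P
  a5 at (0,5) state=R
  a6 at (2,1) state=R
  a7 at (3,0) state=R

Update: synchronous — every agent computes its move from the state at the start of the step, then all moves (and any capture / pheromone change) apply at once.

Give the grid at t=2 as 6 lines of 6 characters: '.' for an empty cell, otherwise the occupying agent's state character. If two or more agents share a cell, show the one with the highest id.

t=1: a0@(5,4):P a1@(2,2):P a2@(0,0):P a3@(5,3):P a4@(5,5):P a6@(2,0):R a7@(4,0):R
t=2: a0@(5,5):P a1@(2,1):P a2@(1,0):P a3@(5,4):P a4@(4,5):P a6@(2,5):R a7@(3,0):R

......
P.....
.P...R
R.....
.....P
....PP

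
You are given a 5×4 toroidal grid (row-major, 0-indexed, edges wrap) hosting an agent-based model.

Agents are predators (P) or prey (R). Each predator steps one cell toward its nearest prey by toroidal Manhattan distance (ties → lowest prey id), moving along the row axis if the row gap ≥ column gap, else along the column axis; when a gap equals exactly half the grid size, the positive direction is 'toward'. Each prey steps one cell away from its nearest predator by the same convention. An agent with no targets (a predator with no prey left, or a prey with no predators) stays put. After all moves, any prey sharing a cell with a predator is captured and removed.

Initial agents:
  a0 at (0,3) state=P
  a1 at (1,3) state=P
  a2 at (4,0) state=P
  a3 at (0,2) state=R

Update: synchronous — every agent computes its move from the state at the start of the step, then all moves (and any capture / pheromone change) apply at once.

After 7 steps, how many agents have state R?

0

t=1: a0@(0,2):P a1@(0,3):P a2@(4,1):P a3@(0,1):R
t=2: a0@(0,1):P a1@(0,0):P a2@(0,1):P
t=3: (unchanged — steady state)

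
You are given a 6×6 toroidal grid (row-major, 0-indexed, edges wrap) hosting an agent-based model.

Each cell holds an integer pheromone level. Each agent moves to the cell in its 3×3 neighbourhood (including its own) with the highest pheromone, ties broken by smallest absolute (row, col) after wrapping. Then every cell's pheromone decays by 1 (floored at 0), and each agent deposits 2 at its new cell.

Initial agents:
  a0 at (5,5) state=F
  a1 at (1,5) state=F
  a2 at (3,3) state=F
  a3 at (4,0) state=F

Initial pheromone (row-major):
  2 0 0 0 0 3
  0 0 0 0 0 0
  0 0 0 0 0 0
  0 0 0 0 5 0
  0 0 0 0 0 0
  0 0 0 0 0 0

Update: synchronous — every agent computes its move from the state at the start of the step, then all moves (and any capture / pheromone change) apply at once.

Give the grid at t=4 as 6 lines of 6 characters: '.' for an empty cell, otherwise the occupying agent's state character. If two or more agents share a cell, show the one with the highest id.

.....F
......
......
F...F.
......
......

t=1: a0@(0,5) a1@(0,5) a2@(3,4) a3@(3,0) | pheromone: 1 0 0 0 0 6 / 0 0 0 0 0 0 / 0 0 0 0 0 0 / 2 0 0 0 6 0 / 0 0 0 0 0 0 / 0 0 0 0 0 0
t=2: a0@(0,5) a1@(0,5) a2@(3,4) a3@(3,0) | pheromone: 0 0 0 0 0 9 / 0 0 0 0 0 0 / 0 0 0 0 0 0 / 3 0 0 0 7 0 / 0 0 0 0 0 0 / 0 0 0 0 0 0
t=3: a0@(0,5) a1@(0,5) a2@(3,4) a3@(3,0) | pheromone: 0 0 0 0 0 12 / 0 0 0 0 0 0 / 0 0 0 0 0 0 / 4 0 0 0 8 0 / 0 0 0 0 0 0 / 0 0 0 0 0 0
t=4: a0@(0,5) a1@(0,5) a2@(3,4) a3@(3,0) | pheromone: 0 0 0 0 0 15 / 0 0 0 0 0 0 / 0 0 0 0 0 0 / 5 0 0 0 9 0 / 0 0 0 0 0 0 / 0 0 0 0 0 0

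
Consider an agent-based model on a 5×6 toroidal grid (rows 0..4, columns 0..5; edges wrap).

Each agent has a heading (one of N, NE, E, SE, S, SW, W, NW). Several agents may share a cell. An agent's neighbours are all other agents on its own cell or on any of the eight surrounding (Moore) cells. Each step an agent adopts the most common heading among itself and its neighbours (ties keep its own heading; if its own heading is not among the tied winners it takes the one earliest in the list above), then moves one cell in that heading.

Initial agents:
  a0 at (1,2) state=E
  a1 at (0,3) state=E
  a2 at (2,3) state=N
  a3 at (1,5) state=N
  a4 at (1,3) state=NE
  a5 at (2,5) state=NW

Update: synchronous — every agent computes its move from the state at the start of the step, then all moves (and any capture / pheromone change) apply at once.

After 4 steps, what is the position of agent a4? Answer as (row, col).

(1, 1)

t=1: a0@(1,3):E a1@(0,4):E a2@(1,3):N a3@(0,5):N a4@(1,4):E a5@(1,4):NW
t=2: a0@(1,4):E a1@(0,5):E a2@(1,4):E a3@(0,0):E a4@(1,5):E a5@(1,5):E
t=3: a0@(1,5):E a1@(0,0):E a2@(1,5):E a3@(0,1):E a4@(1,0):E a5@(1,0):E
t=4: a0@(1,0):E a1@(0,1):E a2@(1,0):E a3@(0,2):E a4@(1,1):E a5@(1,1):E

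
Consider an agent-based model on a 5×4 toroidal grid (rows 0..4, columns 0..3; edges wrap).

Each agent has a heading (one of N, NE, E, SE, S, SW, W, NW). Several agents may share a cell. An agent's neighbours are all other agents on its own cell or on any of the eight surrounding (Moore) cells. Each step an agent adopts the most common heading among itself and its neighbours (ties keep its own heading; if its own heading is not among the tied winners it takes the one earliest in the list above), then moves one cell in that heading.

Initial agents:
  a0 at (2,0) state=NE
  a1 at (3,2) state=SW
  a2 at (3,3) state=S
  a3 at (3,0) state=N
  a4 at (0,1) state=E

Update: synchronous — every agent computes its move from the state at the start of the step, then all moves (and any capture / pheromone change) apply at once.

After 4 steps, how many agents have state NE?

t=1: a0@(1,1):NE a1@(4,1):SW a2@(4,3):S a3@(2,0):N a4@(0,2):E
t=2: a0@(0,2):NE a1@(0,0):SW a2@(0,3):S a3@(1,0):N a4@(0,3):E
t=3: a0@(4,3):NE a1@(1,3):SW a2@(1,3):S a3@(0,0):N a4@(0,0):E
t=4: a0@(3,0):NE a1@(2,2):SW a2@(2,3):S a3@(4,0):N a4@(0,1):E

1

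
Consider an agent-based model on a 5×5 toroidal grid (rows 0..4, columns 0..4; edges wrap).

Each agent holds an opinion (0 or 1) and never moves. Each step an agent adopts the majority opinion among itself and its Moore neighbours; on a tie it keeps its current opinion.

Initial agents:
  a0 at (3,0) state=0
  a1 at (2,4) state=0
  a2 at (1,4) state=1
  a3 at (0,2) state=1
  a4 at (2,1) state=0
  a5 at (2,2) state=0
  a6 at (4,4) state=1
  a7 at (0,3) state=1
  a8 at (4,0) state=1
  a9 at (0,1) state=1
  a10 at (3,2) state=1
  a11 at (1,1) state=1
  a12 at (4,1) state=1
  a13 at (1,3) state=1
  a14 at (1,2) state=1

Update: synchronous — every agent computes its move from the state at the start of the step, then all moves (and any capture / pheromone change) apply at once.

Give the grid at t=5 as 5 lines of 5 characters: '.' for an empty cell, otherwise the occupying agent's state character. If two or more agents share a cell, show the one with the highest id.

.111.
.1111
.11.1
1.1..
11..1

t=1: a0@(3,0):0 a1@(2,4):0 a2@(1,4):1 a3@(0,2):1 a4@(2,1):0 a5@(2,2):1 a6@(4,4):1 a7@(0,3):1 a8@(4,0):1 a9@(0,1):1 a10@(3,2):1 a11@(1,1):1 a12@(4,1):1 a13@(1,3):1 a14@(1,2):1
t=2: a0@(3,0):0 a1@(2,4):0 a2@(1,4):1 a3@(0,2):1 a4@(2,1):1 a5@(2,2):1 a6@(4,4):1 a7@(0,3):1 a8@(4,0):1 a9@(0,1):1 a10@(3,2):1 a11@(1,1):1 a12@(4,1):1 a13@(1,3):1 a14@(1,2):1
t=3: a0@(3,0):1 a1@(2,4):0 a2@(1,4):1 a3@(0,2):1 a4@(2,1):1 a5@(2,2):1 a6@(4,4):1 a7@(0,3):1 a8@(4,0):1 a9@(0,1):1 a10@(3,2):1 a11@(1,1):1 a12@(4,1):1 a13@(1,3):1 a14@(1,2):1
t=4: a0@(3,0):1 a1@(2,4):1 a2@(1,4):1 a3@(0,2):1 a4@(2,1):1 a5@(2,2):1 a6@(4,4):1 a7@(0,3):1 a8@(4,0):1 a9@(0,1):1 a10@(3,2):1 a11@(1,1):1 a12@(4,1):1 a13@(1,3):1 a14@(1,2):1
t=5: (unchanged — steady state)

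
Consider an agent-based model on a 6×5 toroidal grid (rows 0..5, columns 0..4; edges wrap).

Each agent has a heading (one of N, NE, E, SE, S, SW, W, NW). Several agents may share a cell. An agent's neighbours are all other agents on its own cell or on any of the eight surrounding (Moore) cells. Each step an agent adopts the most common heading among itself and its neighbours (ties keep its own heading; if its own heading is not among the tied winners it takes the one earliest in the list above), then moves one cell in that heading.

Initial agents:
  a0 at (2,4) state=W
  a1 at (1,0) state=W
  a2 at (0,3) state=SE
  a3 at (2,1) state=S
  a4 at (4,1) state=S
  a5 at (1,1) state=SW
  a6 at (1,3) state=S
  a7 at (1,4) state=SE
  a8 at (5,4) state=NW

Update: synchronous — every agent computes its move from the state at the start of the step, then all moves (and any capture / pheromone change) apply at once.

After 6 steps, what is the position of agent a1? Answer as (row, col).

t=1: a0@(2,3):W a1@(1,4):W a2@(1,4):SE a3@(3,1):S a4@(5,1):S a5@(2,0):SW a6@(2,4):SE a7@(2,0):SE a8@(4,3):NW
t=2: a0@(2,2):W a1@(2,0):SE a2@(2,0):SE a3@(4,1):S a4@(0,1):S a5@(3,1):SE a6@(3,0):SE a7@(3,1):SE a8@(3,2):NW
t=3: a0@(3,3):SE a1@(3,1):SE a2@(3,1):SE a3@(5,2):SE a4@(1,1):S a5@(4,2):SE a6@(4,1):SE a7@(4,2):SE a8@(4,3):SE
t=4: a0@(4,4):SE a1@(4,2):SE a2@(4,2):SE a3@(0,3):SE a4@(2,1):S a5@(5,3):SE a6@(5,2):SE a7@(5,3):SE a8@(5,4):SE
t=5: a0@(5,0):SE a1@(5,3):SE a2@(5,3):SE a3@(1,4):SE a4@(3,1):S a5@(0,4):SE a6@(0,3):SE a7@(0,4):SE a8@(0,0):SE
t=6: a0@(0,1):SE a1@(0,4):SE a2@(0,4):SE a3@(2,0):SE a4@(4,1):S a5@(1,0):SE a6@(1,4):SE a7@(1,0):SE a8@(1,1):SE

(0, 4)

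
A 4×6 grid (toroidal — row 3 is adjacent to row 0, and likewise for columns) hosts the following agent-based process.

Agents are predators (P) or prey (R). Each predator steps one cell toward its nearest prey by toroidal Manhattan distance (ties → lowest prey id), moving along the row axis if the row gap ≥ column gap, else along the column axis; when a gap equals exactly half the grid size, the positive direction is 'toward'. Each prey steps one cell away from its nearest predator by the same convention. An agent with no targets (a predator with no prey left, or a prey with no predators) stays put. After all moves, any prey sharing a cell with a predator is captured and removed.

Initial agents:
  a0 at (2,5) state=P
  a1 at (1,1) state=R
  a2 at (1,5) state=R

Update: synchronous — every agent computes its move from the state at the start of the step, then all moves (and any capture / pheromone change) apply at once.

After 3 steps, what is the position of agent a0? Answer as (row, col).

(3, 5)

t=1: a0@(1,5):P a1@(1,2):R a2@(0,5):R
t=2: a0@(0,5):P a1@(1,1):R a2@(3,5):R
t=3: a0@(3,5):P a1@(1,2):R a2@(2,5):R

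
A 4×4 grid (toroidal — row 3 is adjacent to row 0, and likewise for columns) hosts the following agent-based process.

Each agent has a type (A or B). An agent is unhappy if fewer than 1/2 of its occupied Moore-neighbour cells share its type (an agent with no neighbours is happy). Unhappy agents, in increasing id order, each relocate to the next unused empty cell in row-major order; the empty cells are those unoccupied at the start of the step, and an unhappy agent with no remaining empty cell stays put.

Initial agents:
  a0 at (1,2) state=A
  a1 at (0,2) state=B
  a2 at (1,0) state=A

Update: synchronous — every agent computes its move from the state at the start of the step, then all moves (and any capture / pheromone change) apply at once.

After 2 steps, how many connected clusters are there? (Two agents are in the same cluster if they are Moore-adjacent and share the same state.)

t=1: a0@(0,0):A a1@(0,1):B a2@(1,0):A
t=2: a0@(0,0):A a1@(0,2):B a2@(1,0):A

2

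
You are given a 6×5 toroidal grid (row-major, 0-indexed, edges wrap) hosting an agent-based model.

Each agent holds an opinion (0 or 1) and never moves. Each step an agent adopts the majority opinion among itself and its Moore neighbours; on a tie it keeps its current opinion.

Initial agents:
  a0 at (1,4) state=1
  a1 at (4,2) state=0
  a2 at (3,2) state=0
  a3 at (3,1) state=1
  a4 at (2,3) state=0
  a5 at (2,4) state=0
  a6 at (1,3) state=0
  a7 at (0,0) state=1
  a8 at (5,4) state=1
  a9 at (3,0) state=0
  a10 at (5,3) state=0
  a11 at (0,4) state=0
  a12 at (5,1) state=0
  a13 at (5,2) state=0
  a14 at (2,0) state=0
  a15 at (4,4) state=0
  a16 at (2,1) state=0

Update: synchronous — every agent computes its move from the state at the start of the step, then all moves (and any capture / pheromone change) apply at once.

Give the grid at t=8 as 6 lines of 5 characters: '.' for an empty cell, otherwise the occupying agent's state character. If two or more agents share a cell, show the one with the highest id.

t=1: a0@(1,4):0 a1@(4,2):0 a2@(3,2):0 a3@(3,1):0 a4@(2,3):0 a5@(2,4):0 a6@(1,3):0 a7@(0,0):1 a8@(5,4):0 a9@(3,0):0 a10@(5,3):0 a11@(0,4):0 a12@(5,1):0 a13@(5,2):0 a14@(2,0):0 a15@(4,4):0 a16@(2,1):0
t=2: a0@(1,4):0 a1@(4,2):0 a2@(3,2):0 a3@(3,1):0 a4@(2,3):0 a5@(2,4):0 a6@(1,3):0 a7@(0,0):0 a8@(5,4):0 a9@(3,0):0 a10@(5,3):0 a11@(0,4):0 a12@(5,1):0 a13@(5,2):0 a14@(2,0):0 a15@(4,4):0 a16@(2,1):0
t=3: (unchanged — steady state)

0...0
...00
00.00
000..
..0.0
.0000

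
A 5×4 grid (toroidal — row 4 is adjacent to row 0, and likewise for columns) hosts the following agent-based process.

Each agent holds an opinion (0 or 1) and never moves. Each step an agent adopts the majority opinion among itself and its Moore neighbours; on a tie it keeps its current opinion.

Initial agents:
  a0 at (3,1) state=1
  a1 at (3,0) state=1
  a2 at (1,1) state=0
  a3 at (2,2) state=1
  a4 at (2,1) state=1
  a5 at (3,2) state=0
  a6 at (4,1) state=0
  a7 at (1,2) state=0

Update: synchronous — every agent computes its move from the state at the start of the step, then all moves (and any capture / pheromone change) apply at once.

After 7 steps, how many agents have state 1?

6

t=1: a0@(3,1):1 a1@(3,0):1 a2@(1,1):0 a3@(2,2):1 a4@(2,1):1 a5@(3,2):1 a6@(4,1):0 a7@(1,2):0
t=2: a0@(3,1):1 a1@(3,0):1 a2@(1,1):0 a3@(2,2):1 a4@(2,1):1 a5@(3,2):1 a6@(4,1):1 a7@(1,2):0
t=3: (unchanged — steady state)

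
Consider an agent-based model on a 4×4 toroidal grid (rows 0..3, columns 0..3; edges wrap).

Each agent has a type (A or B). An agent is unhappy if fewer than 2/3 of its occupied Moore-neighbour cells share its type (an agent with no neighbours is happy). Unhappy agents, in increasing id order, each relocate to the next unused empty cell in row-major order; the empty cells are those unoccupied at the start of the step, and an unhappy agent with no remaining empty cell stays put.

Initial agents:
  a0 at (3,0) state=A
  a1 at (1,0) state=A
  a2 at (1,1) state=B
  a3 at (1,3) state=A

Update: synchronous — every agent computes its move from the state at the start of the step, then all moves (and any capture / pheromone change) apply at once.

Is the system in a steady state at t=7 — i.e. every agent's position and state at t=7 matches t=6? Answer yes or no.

no

t=1: a0@(3,0):A a1@(0,0):A a2@(0,1):B a3@(1,3):A
t=2: a0@(0,2):A a1@(0,0):A a2@(0,3):B a3@(1,3):A
t=3: a0@(0,1):A a1@(1,0):A a2@(1,1):B a3@(1,3):A
t=4: a0@(0,0):A a1@(1,0):A a2@(0,2):B a3@(1,3):A
t=5: a0@(0,0):A a1@(1,0):A a2@(0,1):B a3@(1,3):A
t=6: a0@(0,0):A a1@(1,0):A a2@(0,2):B a3@(1,3):A
t=7: a0@(0,0):A a1@(1,0):A a2@(0,1):B a3@(1,3):A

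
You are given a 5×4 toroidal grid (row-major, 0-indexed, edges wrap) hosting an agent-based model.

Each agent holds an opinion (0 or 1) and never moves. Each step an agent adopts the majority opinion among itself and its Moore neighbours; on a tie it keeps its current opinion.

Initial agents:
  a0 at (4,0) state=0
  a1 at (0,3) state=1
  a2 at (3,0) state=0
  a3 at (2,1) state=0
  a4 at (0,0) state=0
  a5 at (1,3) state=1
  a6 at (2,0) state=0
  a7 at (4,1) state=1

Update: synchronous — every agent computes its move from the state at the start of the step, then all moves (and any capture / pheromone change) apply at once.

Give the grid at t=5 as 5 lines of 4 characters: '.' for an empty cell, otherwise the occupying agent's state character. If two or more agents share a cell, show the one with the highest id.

t=1: a0@(4,0):0 a1@(0,3):1 a2@(3,0):0 a3@(2,1):0 a4@(0,0):1 a5@(1,3):1 a6@(2,0):0 a7@(4,1):0
t=2: (unchanged — steady state)

1..1
...1
00..
0...
00..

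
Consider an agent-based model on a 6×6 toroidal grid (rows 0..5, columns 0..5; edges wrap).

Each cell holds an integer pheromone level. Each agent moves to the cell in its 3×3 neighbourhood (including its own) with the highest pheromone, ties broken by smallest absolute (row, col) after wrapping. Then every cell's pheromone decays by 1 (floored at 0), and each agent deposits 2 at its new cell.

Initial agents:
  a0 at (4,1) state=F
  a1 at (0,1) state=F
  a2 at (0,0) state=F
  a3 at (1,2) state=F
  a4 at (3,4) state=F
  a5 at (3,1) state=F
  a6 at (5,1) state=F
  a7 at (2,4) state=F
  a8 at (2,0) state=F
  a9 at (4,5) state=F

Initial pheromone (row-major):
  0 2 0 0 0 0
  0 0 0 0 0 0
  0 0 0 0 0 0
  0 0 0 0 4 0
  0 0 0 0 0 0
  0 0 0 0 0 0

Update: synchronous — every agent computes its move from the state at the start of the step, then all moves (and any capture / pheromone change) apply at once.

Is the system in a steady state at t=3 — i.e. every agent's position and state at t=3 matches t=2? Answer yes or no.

t=1: a0@(3,0) a1@(0,1) a2@(0,1) a3@(0,1) a4@(3,4) a5@(2,0) a6@(0,1) a7@(3,4) a8@(1,0) a9@(3,4) | pheromone: 0 9 0 0 0 0 / 2 0 0 0 0 0 / 2 0 0 0 0 0 / 2 0 0 0 9 0 / 0 0 0 0 0 0 / 0 0 0 0 0 0
t=2: a0@(2,0) a1@(0,1) a2@(0,1) a3@(0,1) a4@(3,4) a5@(1,0) a6@(0,1) a7@(3,4) a8@(0,1) a9@(3,4) | pheromone: 0 18 0 0 0 0 / 3 0 0 0 0 0 / 3 0 0 0 0 0 / 1 0 0 0 14 0 / 0 0 0 0 0 0 / 0 0 0 0 0 0
t=3: a0@(1,0) a1@(0,1) a2@(0,1) a3@(0,1) a4@(3,4) a5@(0,1) a6@(0,1) a7@(3,4) a8@(0,1) a9@(3,4) | pheromone: 0 29 0 0 0 0 / 4 0 0 0 0 0 / 2 0 0 0 0 0 / 0 0 0 0 19 0 / 0 0 0 0 0 0 / 0 0 0 0 0 0

no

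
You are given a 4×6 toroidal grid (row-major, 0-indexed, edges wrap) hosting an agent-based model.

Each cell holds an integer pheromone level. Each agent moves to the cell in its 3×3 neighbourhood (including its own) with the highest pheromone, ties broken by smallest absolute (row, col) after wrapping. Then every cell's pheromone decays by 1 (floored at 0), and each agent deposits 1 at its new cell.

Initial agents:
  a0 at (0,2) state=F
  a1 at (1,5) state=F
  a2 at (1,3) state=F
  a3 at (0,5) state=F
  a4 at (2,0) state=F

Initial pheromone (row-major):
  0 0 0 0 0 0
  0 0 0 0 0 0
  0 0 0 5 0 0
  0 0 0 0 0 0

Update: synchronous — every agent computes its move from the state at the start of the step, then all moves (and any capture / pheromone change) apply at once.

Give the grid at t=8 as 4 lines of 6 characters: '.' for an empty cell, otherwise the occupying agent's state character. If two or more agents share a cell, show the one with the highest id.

F.....
......
...F..
......

t=1: a0@(0,1) a1@(0,0) a2@(2,3) a3@(0,0) a4@(1,0) | pheromone: 2 1 0 0 0 0 / 1 0 0 0 0 0 / 0 0 0 5 0 0 / 0 0 0 0 0 0
t=2: a0@(0,0) a1@(0,0) a2@(2,3) a3@(0,0) a4@(0,0) | pheromone: 5 0 0 0 0 0 / 0 0 0 0 0 0 / 0 0 0 5 0 0 / 0 0 0 0 0 0
t=3: a0@(0,0) a1@(0,0) a2@(2,3) a3@(0,0) a4@(0,0) | pheromone: 8 0 0 0 0 0 / 0 0 0 0 0 0 / 0 0 0 5 0 0 / 0 0 0 0 0 0
t=4: a0@(0,0) a1@(0,0) a2@(2,3) a3@(0,0) a4@(0,0) | pheromone: 11 0 0 0 0 0 / 0 0 0 0 0 0 / 0 0 0 5 0 0 / 0 0 0 0 0 0
t=5: a0@(0,0) a1@(0,0) a2@(2,3) a3@(0,0) a4@(0,0) | pheromone: 14 0 0 0 0 0 / 0 0 0 0 0 0 / 0 0 0 5 0 0 / 0 0 0 0 0 0
t=6: a0@(0,0) a1@(0,0) a2@(2,3) a3@(0,0) a4@(0,0) | pheromone: 17 0 0 0 0 0 / 0 0 0 0 0 0 / 0 0 0 5 0 0 / 0 0 0 0 0 0
t=7: a0@(0,0) a1@(0,0) a2@(2,3) a3@(0,0) a4@(0,0) | pheromone: 20 0 0 0 0 0 / 0 0 0 0 0 0 / 0 0 0 5 0 0 / 0 0 0 0 0 0
t=8: a0@(0,0) a1@(0,0) a2@(2,3) a3@(0,0) a4@(0,0) | pheromone: 23 0 0 0 0 0 / 0 0 0 0 0 0 / 0 0 0 5 0 0 / 0 0 0 0 0 0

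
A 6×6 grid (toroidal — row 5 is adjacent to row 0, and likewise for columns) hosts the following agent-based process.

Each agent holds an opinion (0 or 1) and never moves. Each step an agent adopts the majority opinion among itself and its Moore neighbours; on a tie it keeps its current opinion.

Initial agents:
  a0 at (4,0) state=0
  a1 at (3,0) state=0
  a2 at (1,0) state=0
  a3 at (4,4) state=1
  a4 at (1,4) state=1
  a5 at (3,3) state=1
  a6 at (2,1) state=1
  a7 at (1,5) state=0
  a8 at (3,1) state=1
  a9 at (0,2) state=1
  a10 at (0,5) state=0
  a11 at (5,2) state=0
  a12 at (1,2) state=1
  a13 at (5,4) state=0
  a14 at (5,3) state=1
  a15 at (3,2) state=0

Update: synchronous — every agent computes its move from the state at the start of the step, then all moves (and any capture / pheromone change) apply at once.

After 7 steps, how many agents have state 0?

t=1: a0@(4,0):0 a1@(3,0):0 a2@(1,0):0 a3@(4,4):1 a4@(1,4):0 a5@(3,3):1 a6@(2,1):1 a7@(1,5):0 a8@(3,1):0 a9@(0,2):1 a10@(0,5):0 a11@(5,2):1 a12@(1,2):1 a13@(5,4):0 a14@(5,3):1 a15@(3,2):1
t=2: (unchanged — steady state)

8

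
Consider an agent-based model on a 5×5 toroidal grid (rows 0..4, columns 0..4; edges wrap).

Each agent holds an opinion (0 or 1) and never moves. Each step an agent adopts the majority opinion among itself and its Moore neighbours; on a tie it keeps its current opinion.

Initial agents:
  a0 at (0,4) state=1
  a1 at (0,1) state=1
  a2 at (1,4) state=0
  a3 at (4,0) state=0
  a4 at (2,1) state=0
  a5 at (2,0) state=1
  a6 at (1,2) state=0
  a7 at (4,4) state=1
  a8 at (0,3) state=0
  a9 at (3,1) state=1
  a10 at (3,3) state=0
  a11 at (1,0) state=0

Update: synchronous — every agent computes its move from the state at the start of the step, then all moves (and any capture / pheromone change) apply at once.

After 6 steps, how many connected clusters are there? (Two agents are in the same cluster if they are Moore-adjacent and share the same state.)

1

t=1: a0@(0,4):0 a1@(0,1):0 a2@(1,4):0 a3@(4,0):1 a4@(2,1):0 a5@(2,0):0 a6@(1,2):0 a7@(4,4):0 a8@(0,3):0 a9@(3,1):1 a10@(3,3):0 a11@(1,0):0
t=2: a0@(0,4):0 a1@(0,1):0 a2@(1,4):0 a3@(4,0):0 a4@(2,1):0 a5@(2,0):0 a6@(1,2):0 a7@(4,4):0 a8@(0,3):0 a9@(3,1):1 a10@(3,3):0 a11@(1,0):0
t=3: a0@(0,4):0 a1@(0,1):0 a2@(1,4):0 a3@(4,0):0 a4@(2,1):0 a5@(2,0):0 a6@(1,2):0 a7@(4,4):0 a8@(0,3):0 a9@(3,1):0 a10@(3,3):0 a11@(1,0):0
t=4: (unchanged — steady state)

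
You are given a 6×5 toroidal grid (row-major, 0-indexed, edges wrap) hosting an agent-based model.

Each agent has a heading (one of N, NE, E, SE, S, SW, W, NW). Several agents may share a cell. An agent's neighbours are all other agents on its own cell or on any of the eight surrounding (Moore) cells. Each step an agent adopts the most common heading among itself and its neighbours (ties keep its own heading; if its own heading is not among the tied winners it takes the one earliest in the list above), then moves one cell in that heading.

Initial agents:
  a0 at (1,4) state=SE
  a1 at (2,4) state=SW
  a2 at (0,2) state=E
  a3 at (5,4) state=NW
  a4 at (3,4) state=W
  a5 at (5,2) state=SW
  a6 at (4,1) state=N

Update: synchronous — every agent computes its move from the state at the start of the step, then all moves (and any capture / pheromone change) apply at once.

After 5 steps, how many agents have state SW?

t=1: a0@(2,0):SE a1@(3,3):SW a2@(0,3):E a3@(4,3):NW a4@(3,3):W a5@(0,1):SW a6@(3,1):N
t=2: a0@(3,1):SE a1@(4,2):SW a2@(0,4):E a3@(3,2):NW a4@(3,2):W a5@(1,0):SW a6@(2,1):N
t=3: a0@(4,2):SE a1@(5,1):SW a2@(0,0):E a3@(2,1):NW a4@(3,1):W a5@(2,4):SW a6@(1,1):N
t=4: a0@(5,3):SE a1@(0,0):SW a2@(0,1):E a3@(1,0):NW a4@(3,0):W a5@(3,3):SW a6@(0,1):N
t=5: a0@(0,4):SE a1@(1,4):SW a2@(0,2):E a3@(0,4):NW a4@(3,4):W a5@(4,2):SW a6@(5,1):N

2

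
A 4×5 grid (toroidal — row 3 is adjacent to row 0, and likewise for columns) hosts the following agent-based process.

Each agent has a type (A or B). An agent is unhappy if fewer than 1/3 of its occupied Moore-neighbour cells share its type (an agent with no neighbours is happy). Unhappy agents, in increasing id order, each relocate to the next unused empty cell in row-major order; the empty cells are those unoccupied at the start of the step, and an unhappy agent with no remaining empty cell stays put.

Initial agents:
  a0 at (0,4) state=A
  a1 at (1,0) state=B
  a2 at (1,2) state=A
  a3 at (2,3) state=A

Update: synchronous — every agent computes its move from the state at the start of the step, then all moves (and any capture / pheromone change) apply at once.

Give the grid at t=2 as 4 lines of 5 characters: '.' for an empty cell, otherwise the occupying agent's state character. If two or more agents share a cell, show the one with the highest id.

..AB.
..A..
...A.
.....

t=1: a0@(0,0):A a1@(0,1):B a2@(1,2):A a3@(2,3):A
t=2: a0@(0,2):A a1@(0,3):B a2@(1,2):A a3@(2,3):A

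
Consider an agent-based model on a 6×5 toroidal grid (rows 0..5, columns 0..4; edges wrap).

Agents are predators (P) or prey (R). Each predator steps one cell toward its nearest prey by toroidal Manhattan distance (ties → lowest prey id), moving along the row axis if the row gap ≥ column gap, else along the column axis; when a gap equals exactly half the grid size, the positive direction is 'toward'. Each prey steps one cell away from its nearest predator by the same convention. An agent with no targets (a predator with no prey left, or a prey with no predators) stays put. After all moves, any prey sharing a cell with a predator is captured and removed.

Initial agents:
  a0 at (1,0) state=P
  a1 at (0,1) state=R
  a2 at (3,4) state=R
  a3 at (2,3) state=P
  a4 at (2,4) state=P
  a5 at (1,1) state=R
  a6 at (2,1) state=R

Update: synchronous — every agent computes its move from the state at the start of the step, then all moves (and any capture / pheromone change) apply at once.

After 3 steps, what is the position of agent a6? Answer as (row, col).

(4, 0)

t=1: a0@(1,1):P a1@(5,1):R a2@(4,4):R a3@(3,3):P a4@(3,4):P a5@(1,2):R a6@(3,1):R
t=2: a0@(1,2):P a1@(4,1):R a2@(5,4):R a3@(4,3):P a4@(4,4):P a5@(1,3):R a6@(4,1):R
t=3: a0@(1,3):P a1@(4,0):R a2@(0,4):R a3@(4,2):P a4@(5,4):P a5@(1,4):R a6@(4,0):R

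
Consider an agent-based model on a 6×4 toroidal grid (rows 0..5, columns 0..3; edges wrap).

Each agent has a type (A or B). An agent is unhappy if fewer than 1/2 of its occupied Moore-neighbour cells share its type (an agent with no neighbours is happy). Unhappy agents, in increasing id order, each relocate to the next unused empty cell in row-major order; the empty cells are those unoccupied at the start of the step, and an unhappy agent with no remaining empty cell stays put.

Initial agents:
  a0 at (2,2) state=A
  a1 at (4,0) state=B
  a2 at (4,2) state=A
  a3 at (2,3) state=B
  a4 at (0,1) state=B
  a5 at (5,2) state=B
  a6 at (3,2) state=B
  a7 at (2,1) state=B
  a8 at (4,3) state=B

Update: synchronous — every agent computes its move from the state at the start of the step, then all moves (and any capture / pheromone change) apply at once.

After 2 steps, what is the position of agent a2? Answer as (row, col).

t=1: a0@(0,0):A a1@(4,0):B a2@(0,2):A a3@(2,3):B a4@(0,1):B a5@(5,2):B a6@(3,2):B a7@(2,1):B a8@(4,3):B
t=2: a0@(0,3):A a1@(4,0):B a2@(1,0):A a3@(2,3):B a4@(1,1):B a5@(5,2):B a6@(3,2):B a7@(2,1):B a8@(4,3):B

(1, 0)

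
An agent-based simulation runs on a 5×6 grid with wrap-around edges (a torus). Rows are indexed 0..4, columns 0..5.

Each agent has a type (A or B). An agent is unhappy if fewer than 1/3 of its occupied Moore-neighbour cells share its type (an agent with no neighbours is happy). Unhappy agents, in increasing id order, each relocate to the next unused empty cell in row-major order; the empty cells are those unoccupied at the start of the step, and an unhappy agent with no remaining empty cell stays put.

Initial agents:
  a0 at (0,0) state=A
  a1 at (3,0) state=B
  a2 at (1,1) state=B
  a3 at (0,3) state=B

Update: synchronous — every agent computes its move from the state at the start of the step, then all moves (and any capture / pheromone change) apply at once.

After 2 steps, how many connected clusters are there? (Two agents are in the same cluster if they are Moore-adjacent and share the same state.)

3

t=1: a0@(0,1):A a1@(3,0):B a2@(0,2):B a3@(0,3):B
t=2: a0@(0,0):A a1@(3,0):B a2@(0,2):B a3@(0,3):B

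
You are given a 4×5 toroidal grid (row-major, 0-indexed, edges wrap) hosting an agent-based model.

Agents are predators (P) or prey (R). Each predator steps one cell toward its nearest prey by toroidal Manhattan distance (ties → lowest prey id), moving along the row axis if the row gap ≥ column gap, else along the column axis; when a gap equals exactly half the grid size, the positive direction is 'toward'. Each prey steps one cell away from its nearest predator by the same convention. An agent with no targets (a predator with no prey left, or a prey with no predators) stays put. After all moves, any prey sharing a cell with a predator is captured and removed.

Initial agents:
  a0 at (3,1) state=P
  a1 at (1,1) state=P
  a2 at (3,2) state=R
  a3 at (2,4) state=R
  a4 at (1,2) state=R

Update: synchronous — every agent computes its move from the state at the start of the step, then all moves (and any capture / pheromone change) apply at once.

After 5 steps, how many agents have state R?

2

t=1: a0@(3,2):P a1@(1,2):P a2@(3,3):R a3@(2,3):R a4@(1,3):R
t=2: a0@(3,3):P a1@(1,3):P a2@(3,4):R a4@(1,4):R
t=3: a0@(3,4):P a1@(1,4):P a2@(3,0):R a4@(1,0):R
t=4: a0@(3,0):P a1@(1,0):P a2@(3,1):R a4@(1,1):R
t=5: a0@(3,1):P a1@(1,1):P a2@(3,2):R a4@(1,2):R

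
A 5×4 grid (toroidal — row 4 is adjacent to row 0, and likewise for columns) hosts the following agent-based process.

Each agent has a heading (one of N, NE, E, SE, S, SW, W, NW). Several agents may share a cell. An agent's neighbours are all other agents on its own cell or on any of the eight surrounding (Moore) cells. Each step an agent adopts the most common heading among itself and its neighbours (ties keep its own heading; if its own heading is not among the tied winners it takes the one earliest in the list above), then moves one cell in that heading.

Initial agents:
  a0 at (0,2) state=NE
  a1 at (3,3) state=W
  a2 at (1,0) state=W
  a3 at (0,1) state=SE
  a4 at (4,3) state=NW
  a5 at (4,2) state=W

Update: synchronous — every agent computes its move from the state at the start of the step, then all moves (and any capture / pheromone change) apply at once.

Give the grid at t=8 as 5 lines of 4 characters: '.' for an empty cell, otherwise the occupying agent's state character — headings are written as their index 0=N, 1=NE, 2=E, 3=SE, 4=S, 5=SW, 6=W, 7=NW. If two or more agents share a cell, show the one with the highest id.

.6..
6...
....
...6
6.66

t=1: a0@(4,3):NE a1@(3,2):W a2@(1,3):W a3@(0,0):W a4@(4,2):W a5@(4,1):W
t=2: a0@(4,2):W a1@(3,1):W a2@(1,2):W a3@(0,3):W a4@(4,1):W a5@(4,0):W
t=3: a0@(4,1):W a1@(3,0):W a2@(1,1):W a3@(0,2):W a4@(4,0):W a5@(4,3):W
t=4: a0@(4,0):W a1@(3,3):W a2@(1,0):W a3@(0,1):W a4@(4,3):W a5@(4,2):W
t=5: a0@(4,3):W a1@(3,2):W a2@(1,3):W a3@(0,0):W a4@(4,2):W a5@(4,1):W
t=6: a0@(4,2):W a1@(3,1):W a2@(1,2):W a3@(0,3):W a4@(4,1):W a5@(4,0):W
t=7: a0@(4,1):W a1@(3,0):W a2@(1,1):W a3@(0,2):W a4@(4,0):W a5@(4,3):W
t=8: a0@(4,0):W a1@(3,3):W a2@(1,0):W a3@(0,1):W a4@(4,3):W a5@(4,2):W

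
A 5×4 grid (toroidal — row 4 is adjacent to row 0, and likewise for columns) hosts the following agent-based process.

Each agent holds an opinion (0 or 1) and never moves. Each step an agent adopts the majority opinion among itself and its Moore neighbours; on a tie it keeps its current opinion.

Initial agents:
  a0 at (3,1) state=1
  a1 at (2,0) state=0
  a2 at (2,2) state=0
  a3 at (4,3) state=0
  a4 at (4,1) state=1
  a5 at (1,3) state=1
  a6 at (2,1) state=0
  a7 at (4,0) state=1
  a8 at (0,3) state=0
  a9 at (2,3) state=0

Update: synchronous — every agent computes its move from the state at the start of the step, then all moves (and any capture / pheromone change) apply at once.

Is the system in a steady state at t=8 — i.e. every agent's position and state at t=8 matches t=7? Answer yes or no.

yes

t=1: a0@(3,1):1 a1@(2,0):0 a2@(2,2):0 a3@(4,3):0 a4@(4,1):1 a5@(1,3):0 a6@(2,1):0 a7@(4,0):1 a8@(0,3):0 a9@(2,3):0
t=2: (unchanged — steady state)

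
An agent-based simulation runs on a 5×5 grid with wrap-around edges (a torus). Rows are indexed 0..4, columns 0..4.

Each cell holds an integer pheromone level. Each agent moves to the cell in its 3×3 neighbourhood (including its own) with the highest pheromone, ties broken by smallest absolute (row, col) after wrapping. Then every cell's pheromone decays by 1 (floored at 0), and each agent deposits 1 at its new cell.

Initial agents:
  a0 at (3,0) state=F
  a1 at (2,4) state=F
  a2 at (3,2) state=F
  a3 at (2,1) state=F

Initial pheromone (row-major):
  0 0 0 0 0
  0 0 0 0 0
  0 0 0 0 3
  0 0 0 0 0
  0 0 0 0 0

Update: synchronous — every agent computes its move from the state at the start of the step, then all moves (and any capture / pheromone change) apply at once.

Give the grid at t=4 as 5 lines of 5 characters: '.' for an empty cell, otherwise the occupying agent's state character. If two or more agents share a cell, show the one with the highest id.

t=1: a0@(2,4) a1@(2,4) a2@(2,1) a3@(1,0) | pheromone: 0 0 0 0 0 / 1 0 0 0 0 / 0 1 0 0 4 / 0 0 0 0 0 / 0 0 0 0 0
t=2: a0@(2,4) a1@(2,4) a2@(1,0) a3@(2,4) | pheromone: 0 0 0 0 0 / 1 0 0 0 0 / 0 0 0 0 6 / 0 0 0 0 0 / 0 0 0 0 0
t=3: a0@(2,4) a1@(2,4) a2@(2,4) a3@(2,4) | pheromone: 0 0 0 0 0 / 0 0 0 0 0 / 0 0 0 0 9 / 0 0 0 0 0 / 0 0 0 0 0
t=4: a0@(2,4) a1@(2,4) a2@(2,4) a3@(2,4) | pheromone: 0 0 0 0 0 / 0 0 0 0 0 / 0 0 0 0 12 / 0 0 0 0 0 / 0 0 0 0 0

.....
.....
....F
.....
.....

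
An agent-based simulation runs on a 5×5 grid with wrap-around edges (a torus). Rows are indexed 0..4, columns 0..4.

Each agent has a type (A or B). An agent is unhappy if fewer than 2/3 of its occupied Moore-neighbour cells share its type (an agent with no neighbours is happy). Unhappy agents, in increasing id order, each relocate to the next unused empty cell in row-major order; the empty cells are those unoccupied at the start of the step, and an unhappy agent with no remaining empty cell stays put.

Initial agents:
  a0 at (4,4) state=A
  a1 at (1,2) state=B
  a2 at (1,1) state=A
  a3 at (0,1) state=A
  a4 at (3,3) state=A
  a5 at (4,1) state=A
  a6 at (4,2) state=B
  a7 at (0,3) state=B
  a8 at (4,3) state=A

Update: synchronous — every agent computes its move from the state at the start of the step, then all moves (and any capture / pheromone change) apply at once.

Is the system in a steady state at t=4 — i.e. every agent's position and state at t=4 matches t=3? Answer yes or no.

t=1: a0@(4,4):A a1@(0,0):B a2@(0,2):A a3@(0,4):A a4@(3,3):A a5@(1,0):A a6@(1,3):B a7@(1,4):B a8@(2,0):A
t=2: a0@(4,4):A a1@(0,1):B a2@(0,3):A a3@(1,1):A a4@(3,3):A a5@(1,2):A a6@(2,1):B a7@(2,2):B a8@(2,3):A
t=3: a0@(4,4):A a1@(0,0):B a2@(0,3):A a3@(0,2):A a4@(3,3):A a5@(0,4):A a6@(1,0):B a7@(1,3):B a8@(2,3):A
t=4: a0@(4,4):A a1@(0,1):B a2@(0,3):A a3@(1,1):A a4@(3,3):A a5@(1,2):A a6@(1,4):B a7@(2,0):B a8@(2,1):A

no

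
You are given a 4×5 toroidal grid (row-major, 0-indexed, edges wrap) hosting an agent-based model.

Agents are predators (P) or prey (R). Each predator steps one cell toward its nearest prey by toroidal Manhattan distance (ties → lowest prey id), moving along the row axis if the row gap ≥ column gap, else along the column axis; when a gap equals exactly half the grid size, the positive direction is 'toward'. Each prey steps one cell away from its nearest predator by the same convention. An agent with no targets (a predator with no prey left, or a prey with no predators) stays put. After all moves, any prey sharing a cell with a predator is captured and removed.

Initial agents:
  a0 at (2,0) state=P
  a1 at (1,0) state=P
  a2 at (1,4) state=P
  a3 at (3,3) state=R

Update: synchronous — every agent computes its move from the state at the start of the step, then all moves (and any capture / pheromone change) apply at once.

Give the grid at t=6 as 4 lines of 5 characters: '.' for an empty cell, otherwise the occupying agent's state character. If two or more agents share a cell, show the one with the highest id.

.....
..P..
.P...
.R...

t=1: a0@(2,4):P a1@(2,0):P a2@(2,4):P a3@(3,2):R
t=2: a0@(2,3):P a1@(2,1):P a2@(2,3):P a3@(3,1):R
t=3: a0@(2,2):P a1@(3,1):P a2@(2,2):P a3@(0,1):R
t=4: a0@(3,2):P a1@(0,1):P a2@(3,2):P a3@(1,1):R
t=5: a0@(0,2):P a1@(1,1):P a2@(0,2):P a3@(2,1):R
t=6: a0@(1,2):P a1@(2,1):P a2@(1,2):P a3@(3,1):R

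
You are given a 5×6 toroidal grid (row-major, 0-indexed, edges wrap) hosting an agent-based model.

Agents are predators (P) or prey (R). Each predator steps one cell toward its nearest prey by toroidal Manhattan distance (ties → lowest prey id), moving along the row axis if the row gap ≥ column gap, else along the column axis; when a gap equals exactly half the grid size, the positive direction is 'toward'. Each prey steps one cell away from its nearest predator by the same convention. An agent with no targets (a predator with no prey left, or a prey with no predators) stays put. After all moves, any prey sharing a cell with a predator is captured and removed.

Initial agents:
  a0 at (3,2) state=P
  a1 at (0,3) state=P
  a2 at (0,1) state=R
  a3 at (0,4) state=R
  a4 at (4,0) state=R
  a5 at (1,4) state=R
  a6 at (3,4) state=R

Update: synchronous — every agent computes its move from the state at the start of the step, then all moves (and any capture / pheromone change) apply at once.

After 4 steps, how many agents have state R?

t=1: a0@(3,3):P a1@(0,4):P a2@(0,0):R a3@(0,5):R a4@(4,5):R a5@(2,4):R a6@(3,5):R
t=2: a0@(2,3):P a1@(0,5):P a2@(0,1):R a3@(0,0):R a4@(3,5):R a5@(1,4):R a6@(3,0):R
t=3: a0@(1,3):P a1@(0,0):P a2@(0,2):R a3@(0,1):R a4@(2,5):R a5@(0,4):R a6@(2,0):R
t=4: a0@(0,3):P a1@(0,1):P a2@(4,2):R a3@(0,2):R a4@(2,0):R a5@(4,4):R a6@(3,0):R

5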